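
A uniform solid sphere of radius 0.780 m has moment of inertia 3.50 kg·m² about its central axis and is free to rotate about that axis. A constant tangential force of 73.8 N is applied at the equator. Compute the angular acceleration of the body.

α ≈ 16.4 rad/s²

τ = F R = (73.8)(0.780) = 57.56 N·m.
From τ = Iα: α = 57.56/3.500 = 16.45 rad/s².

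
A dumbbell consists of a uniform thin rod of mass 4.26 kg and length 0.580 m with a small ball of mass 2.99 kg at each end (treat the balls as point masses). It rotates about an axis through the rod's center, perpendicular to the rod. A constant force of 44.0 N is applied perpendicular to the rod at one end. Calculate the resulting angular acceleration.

α ≈ 20.5 rad/s²

I_rod = (1/12)ML² = (1/12)(4.26)(0.580)² = 0.1194 kg·m².
I_balls = 2·m·(L/2)² = 2(2.99)(0.2900)² = 0.5029 kg·m².
Total I = 0.6223 kg·m².
τ = F·(L/2) = (44.0)(0.290) = 12.76 N·m.
α = τ/I = 12.76/0.6223 = 20.50 rad/s².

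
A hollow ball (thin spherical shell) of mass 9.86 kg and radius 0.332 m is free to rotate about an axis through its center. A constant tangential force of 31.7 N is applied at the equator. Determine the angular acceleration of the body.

I = (2/3)MR² = (2/3)(9.86)(0.332)² = 0.7245 kg·m².
τ = F R = (31.7)(0.332) = 10.52 N·m.
From τ = Iα: α = 10.52/0.7245 = 14.53 rad/s².

α ≈ 14.5 rad/s²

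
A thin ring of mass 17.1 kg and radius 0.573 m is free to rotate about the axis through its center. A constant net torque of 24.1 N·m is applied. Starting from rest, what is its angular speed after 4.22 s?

ω ≈ 18.1 rad/s

I = MR² = (17.1)(0.573)² = 5.614 kg·m².
α = τ/I = 24.1/5.614 = 4.293 rad/s².
ω = ω₀ + αt = 0 + (4.293)(4.22) = 18.11 rad/s.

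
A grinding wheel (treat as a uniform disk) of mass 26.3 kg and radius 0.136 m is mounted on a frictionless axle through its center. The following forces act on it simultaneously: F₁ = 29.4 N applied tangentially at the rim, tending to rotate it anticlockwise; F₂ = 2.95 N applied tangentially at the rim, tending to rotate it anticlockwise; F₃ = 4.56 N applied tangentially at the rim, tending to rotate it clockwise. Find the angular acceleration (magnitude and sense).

I = ½MR² = (1/2)(26.3)(0.136)² = 0.2432 kg·m².
Taking anticlockwise as positive: τ₁ = +(29.4)(0.136) = +3.998 N·m; τ₂ = +(2.95)(0.136) = +0.4012 N·m; τ₃ = −(4.56)(0.136) = −0.6202 N·m.
Net torque τ = 3.779 N·m.
α = τ/I = 3.779/0.2432 = 15.54 rad/s².

α ≈ 15.5 rad/s², anticlockwise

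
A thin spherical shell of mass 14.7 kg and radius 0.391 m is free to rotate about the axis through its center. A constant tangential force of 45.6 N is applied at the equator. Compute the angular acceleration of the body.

I = (2/3)MR² = (2/3)(14.7)(0.391)² = 1.498 kg·m².
τ = F R = (45.6)(0.391) = 17.83 N·m.
Newton's second law for rotation, τ = Iα, gives α = τ/I = 17.83/1.498 = 11.90 rad/s².

α ≈ 11.9 rad/s²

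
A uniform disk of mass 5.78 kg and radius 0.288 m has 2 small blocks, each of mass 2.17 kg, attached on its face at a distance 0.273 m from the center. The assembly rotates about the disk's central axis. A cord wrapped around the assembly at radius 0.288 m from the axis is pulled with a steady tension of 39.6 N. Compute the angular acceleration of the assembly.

α ≈ 20.3 rad/s²

I_disk = ½MR² = ½(5.78)(0.288)² = 0.2397 kg·m².
I_blocks = 2·m·r² = 2(2.17)(0.273)² = 0.3235 kg·m².
Total I = 0.5632 kg·m².
τ = F r = (39.6)(0.288) = 11.40 N·m.
α = τ/I = 11.40/0.5632 = 20.25 rad/s².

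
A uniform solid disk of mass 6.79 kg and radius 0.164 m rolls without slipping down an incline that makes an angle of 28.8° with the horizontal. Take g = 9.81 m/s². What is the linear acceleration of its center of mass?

a ≈ 3.15 m/s²

Translation along the incline: Mg sinθ − f = Ma.
Rotation about the center: fR = Iα with I = ½MR². No-slip gives a = αR, so f = (I/R²)a = (1/2)M a.
Substituting: Mg sinθ = (1 + 0.5000)Ma, so a = g sinθ/(1 + 0.5000) = (9.81) sin 28.8° / 1.500 = 3.151 m/s².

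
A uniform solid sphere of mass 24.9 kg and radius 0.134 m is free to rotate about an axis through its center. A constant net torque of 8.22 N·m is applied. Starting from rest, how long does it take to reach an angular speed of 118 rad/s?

t ≈ 2.57 s

I = (2/5)MR² = (2/5)(24.9)(0.134)² = 0.1788 kg·m².
α = τ/I = 8.22/0.1788 = 45.96 rad/s².
ω = αt ⇒ t = ω/α = 118/45.96 = 2.567 s.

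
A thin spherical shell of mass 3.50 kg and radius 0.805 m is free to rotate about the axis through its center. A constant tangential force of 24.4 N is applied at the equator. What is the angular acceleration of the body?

α ≈ 13.0 rad/s²

I = (2/3)MR² = (2/3)(3.50)(0.805)² = 1.512 kg·m².
τ = F R = (24.4)(0.805) = 19.64 N·m.
From τ = Iα: α = 19.64/1.512 = 12.99 rad/s².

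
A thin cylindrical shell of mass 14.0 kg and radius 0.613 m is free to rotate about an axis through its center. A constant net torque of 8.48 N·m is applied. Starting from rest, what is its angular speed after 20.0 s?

ω ≈ 32.2 rad/s

I = MR² = (14.0)(0.613)² = 5.261 kg·m².
α = τ/I = 8.48/5.261 = 1.612 rad/s².
ω = ω₀ + αt = 0 + (1.612)(20.0) = 32.24 rad/s.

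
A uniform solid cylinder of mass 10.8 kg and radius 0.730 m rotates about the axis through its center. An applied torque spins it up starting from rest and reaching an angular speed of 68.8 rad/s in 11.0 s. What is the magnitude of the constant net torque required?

I = ½MR² = (1/2)(10.8)(0.730)² = 2.878 kg·m².
α = Δω/Δt = (68.8 − 0)/11.0 = 6.255 rad/s².
τ = Iα = (2.878)(6.255) = 18.00 N·m.

τ ≈ 18.0 N·m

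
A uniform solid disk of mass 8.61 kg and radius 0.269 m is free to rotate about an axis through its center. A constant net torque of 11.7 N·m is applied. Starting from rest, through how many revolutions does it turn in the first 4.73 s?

I = ½MR² = (1/2)(8.61)(0.269)² = 0.3115 kg·m².
α = τ/I = 11.7/0.3115 = 37.56 rad/s².
θ = ½αt² = ½(37.56)(4.73)² = 420.1 rad.
Revolutions = θ/(2π) = 66.87.

≈ 66.9 revolutions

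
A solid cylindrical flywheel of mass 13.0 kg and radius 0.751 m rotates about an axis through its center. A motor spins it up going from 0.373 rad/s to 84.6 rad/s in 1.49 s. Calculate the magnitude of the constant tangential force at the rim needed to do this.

F ≈ 276 N

I = ½MR² = (1/2)(13.0)(0.751)² = 3.666 kg·m².
α = Δω/Δt = (84.6 − 0.373)/1.49 = 56.53 rad/s².
The required torque is τ = Iα = (3.666)(56.53) = 207.2 N·m.
A tangential force at the rim gives τ = FR, so F = τ/R = 207.2/0.751 = 275.9 N.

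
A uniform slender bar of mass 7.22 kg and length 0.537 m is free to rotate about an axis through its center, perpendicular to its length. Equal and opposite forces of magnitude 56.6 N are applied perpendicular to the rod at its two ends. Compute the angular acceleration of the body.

α ≈ 175 rad/s²

I = (1/12)ML² = (1/12)(7.22)(0.537)² = 0.1735 kg·m².
The couple gives τ = F·(L/2) + F·(L/2) = F L = (56.6)(0.537) = 30.39 N·m.
Newton's second law for rotation, τ = Iα, gives α = τ/I = 30.39/0.1735 = 175.2 rad/s².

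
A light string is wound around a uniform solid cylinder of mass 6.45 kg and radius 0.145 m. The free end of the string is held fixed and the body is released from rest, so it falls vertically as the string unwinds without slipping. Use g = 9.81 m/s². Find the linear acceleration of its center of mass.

a ≈ 6.54 m/s²

Translation: Mg − T = Ma. Rotation about the center: TR = Iα with I = ½MR².
With a = αR: T = (I/R²)a = (1/2)M a, so Mg = (1 + 0.5000)Ma.
a = g/(1 + 0.5000) = 9.81/1.500 = 6.540 m/s².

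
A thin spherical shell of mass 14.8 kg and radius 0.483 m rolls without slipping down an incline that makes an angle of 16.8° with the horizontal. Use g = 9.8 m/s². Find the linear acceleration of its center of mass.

a ≈ 1.70 m/s²

Translation along the incline: Mg sinθ − f = Ma.
Rotation about the center: fR = Iα with I = (2/3)MR². No-slip gives a = αR, so f = (I/R²)a = (2/3)M a.
Substituting: Mg sinθ = (1 + 0.6667)Ma, so a = g sinθ/(1 + 0.6667) = (9.8) sin 16.8° / 1.667 = 1.700 m/s².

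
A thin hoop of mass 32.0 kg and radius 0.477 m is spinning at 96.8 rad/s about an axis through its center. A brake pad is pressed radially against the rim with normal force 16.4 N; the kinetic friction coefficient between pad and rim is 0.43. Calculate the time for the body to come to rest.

t ≈ 210 s

I = MR² = (32.0)(0.477)² = 7.281 kg·m².
Friction force f = μN = (0.43)(16.4) = 7.052 N at the rim; torque magnitude τ = fR = 3.364 N·m, opposing ω.
|α| = τ/I = 3.364/7.281 = 0.4620 rad/s² (deceleration).
0 = ω₀ − |α|t ⇒ t = ω₀/|α| = 96.8/0.4620 = 209.5 s.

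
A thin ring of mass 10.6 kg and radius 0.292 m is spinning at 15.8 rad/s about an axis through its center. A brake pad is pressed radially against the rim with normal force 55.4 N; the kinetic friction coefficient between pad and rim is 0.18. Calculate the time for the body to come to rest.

t ≈ 4.90 s

I = MR² = (10.6)(0.292)² = 0.9038 kg·m².
Friction force f = μN = (0.18)(55.4) = 9.972 N at the rim; torque magnitude τ = fR = 2.912 N·m, opposing ω.
|α| = τ/I = 2.912/0.9038 = 3.222 rad/s² (deceleration).
0 = ω₀ − |α|t ⇒ t = ω₀/|α| = 15.8/3.222 = 4.904 s.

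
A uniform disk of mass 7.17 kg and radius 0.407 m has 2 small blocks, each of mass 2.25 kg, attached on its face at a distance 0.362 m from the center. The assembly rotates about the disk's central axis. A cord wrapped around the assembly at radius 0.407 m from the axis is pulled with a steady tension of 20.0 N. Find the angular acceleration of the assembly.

I_disk = ½MR² = ½(7.17)(0.407)² = 0.5939 kg·m².
I_blocks = 2·m·r² = 2(2.25)(0.362)² = 0.5897 kg·m².
Total I = 1.184 kg·m².
τ = F r = (20.0)(0.407) = 8.140 N·m.
α = τ/I = 8.140/1.184 = 6.878 rad/s².

α ≈ 6.88 rad/s²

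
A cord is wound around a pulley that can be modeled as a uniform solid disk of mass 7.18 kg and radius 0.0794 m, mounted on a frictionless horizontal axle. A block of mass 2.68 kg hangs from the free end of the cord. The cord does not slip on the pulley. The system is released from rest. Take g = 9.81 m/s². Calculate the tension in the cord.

T ≈ 15.1 N

I = ½MR² = (1/2)(7.18)(0.0794)² = 0.02263 kg·m².
Block: mg − T = ma. Pulley: TR = Iα. No-slip: a = αR, so T = (I/R²)a = 3.590·a.
Then mg = (m + 3.590)a, so a = (2.68)(9.81)/(2.68 + 3.590) = 4.193 m/s².
T = 3.590·a = 15.05 N.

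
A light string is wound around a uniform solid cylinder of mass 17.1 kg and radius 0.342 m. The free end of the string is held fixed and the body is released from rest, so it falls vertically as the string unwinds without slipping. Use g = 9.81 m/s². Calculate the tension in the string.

T ≈ 55.9 N

Translation: Mg − T = Ma. Rotation about the center: TR = Iα with I = ½MR².
With a = αR: T = (I/R²)a = (1/2)M a, so Mg = (1 + 0.5000)Ma.
a = g/(1 + 0.5000) = 9.81/1.500 = 6.540 m/s².
T = 0.5000·M·a = (0.5000)(17.1)(6.540) = 55.92 N.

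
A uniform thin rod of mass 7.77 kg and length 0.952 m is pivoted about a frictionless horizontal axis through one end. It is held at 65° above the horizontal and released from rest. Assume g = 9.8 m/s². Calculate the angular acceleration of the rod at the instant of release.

α ≈ 6.53 rad/s²

About the pivot, I = (1/3)ML² = (1/3)(7.77)(0.952)² = 2.347 kg·m².
The weight acts at the center, a distance L/2 = 0.4760 m from the pivot; τ = Mg(L/2) cos 65° = 15.32 N·m.
α = τ/I = 15.32/2.347 = 6.526 rad/s².
(Equivalently α = (3g/(2L)) cos 65° = 6.526 rad/s².)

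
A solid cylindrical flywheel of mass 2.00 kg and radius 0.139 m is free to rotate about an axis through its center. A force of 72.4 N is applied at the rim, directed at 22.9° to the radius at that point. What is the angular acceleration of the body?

α ≈ 203 rad/s²

I = ½MR² = (1/2)(2.00)(0.139)² = 0.01932 kg·m².
Only the tangential component produces torque: τ = F R sinθ = (72.4)(0.139) sin 22.9° = 3.916 N·m.
Newton's second law for rotation, τ = Iα, gives α = τ/I = 3.916/0.01932 = 202.7 rad/s².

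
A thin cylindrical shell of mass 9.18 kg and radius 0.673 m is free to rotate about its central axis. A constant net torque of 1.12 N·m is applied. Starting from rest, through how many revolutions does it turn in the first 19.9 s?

≈ 8.49 revolutions

I = MR² = (9.18)(0.673)² = 4.158 kg·m².
α = τ/I = 1.12/4.158 = 0.2694 rad/s².
θ = ½αt² = ½(0.2694)(19.9)² = 53.34 rad.
Revolutions = θ/(2π) = 8.489.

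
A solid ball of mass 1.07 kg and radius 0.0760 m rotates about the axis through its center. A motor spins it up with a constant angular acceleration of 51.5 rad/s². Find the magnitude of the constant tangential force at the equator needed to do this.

F ≈ 1.68 N

I = (2/5)MR² = (2/5)(1.07)(0.0760)² = 0.002472 kg·m².
The required torque is τ = Iα = (0.002472)(51.50) = 0.1273 N·m.
A tangential force at the equator gives τ = FR, so F = τ/R = 0.1273/0.0760 = 1.675 N.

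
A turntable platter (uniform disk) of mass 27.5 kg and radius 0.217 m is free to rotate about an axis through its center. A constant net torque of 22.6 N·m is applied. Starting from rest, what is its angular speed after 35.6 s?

I = ½MR² = (1/2)(27.5)(0.217)² = 0.6475 kg·m².
α = τ/I = 22.6/0.6475 = 34.90 rad/s².
ω = ω₀ + αt = 0 + (34.90)(35.6) = 1243 rad/s.

ω ≈ 1240 rad/s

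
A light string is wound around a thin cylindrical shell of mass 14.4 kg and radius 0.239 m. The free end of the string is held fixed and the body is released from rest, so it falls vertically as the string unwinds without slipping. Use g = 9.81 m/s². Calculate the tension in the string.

T ≈ 70.6 N

Translation: Mg − T = Ma. Rotation about the center: TR = Iα with I = MR².
With a = αR: T = (I/R²)a = M a, so Mg = (1 + 1.000)Ma.
a = g/(1 + 1.000) = 9.81/2.000 = 4.905 m/s².
T = 1.000·M·a = (1.000)(14.4)(4.905) = 70.63 N.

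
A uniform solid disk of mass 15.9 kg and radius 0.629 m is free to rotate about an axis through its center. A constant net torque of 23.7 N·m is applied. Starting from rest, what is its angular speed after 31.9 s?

ω ≈ 240 rad/s

I = ½MR² = (1/2)(15.9)(0.629)² = 3.145 kg·m².
α = τ/I = 23.7/3.145 = 7.535 rad/s².
ω = ω₀ + αt = 0 + (7.535)(31.9) = 240.4 rad/s.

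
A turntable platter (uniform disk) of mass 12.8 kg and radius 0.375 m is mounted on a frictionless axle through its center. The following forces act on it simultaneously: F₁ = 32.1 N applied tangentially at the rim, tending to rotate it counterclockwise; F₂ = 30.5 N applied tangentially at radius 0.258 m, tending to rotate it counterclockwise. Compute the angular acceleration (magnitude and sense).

I = ½MR² = (1/2)(12.8)(0.375)² = 0.9000 kg·m².
Taking counterclockwise as positive: τ₁ = +(32.1)(0.375) = +12.04 N·m; τ₂ = +(30.5)(0.258) = +7.869 N·m.
Net torque τ = 19.91 N·m.
α = τ/I = 19.91/0.9000 = 22.12 rad/s².

α ≈ 22.1 rad/s², counterclockwise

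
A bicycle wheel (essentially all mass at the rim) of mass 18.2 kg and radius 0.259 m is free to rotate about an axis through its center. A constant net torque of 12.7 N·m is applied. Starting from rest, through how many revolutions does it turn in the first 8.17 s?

I = MR² = (18.2)(0.259)² = 1.221 kg·m².
α = τ/I = 12.7/1.221 = 10.40 rad/s².
θ = ½αt² = ½(10.40)(8.17)² = 347.2 rad.
Revolutions = θ/(2π) = 55.25.

≈ 55.3 revolutions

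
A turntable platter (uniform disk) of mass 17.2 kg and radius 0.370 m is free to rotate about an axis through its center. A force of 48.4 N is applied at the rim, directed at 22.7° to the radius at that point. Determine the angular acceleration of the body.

α ≈ 5.87 rad/s²

I = ½MR² = (1/2)(17.2)(0.370)² = 1.177 kg·m².
Only the tangential component produces torque: τ = F R sinθ = (48.4)(0.370) sin 22.7° = 6.911 N·m.
Newton's second law for rotation, τ = Iα, gives α = τ/I = 6.911/1.177 = 5.870 rad/s².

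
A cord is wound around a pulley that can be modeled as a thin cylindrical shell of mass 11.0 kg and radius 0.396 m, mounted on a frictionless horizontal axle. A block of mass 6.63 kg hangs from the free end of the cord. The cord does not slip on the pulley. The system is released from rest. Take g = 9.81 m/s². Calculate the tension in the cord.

T ≈ 40.6 N

I = MR² = (11.0)(0.396)² = 1.725 kg·m².
Block: mg − T = ma. Pulley: TR = Iα. No-slip: a = αR, so T = (I/R²)a = 11.00·a.
Then mg = (m + 11.00)a, so a = (6.63)(9.81)/(6.63 + 11.00) = 3.689 m/s².
T = 11.00·a = 40.58 N.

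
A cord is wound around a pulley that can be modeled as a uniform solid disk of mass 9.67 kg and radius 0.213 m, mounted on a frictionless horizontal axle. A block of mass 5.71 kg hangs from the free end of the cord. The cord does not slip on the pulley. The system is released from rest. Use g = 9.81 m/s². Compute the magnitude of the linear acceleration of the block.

a ≈ 5.31 m/s²

I = ½MR² = (1/2)(9.67)(0.213)² = 0.2194 kg·m².
Block: mg − T = ma. Pulley: TR = Iα. No-slip: a = αR, so T = (I/R²)a = 4.835·a.
Then mg = (m + 4.835)a, so a = (5.71)(9.81)/(5.71 + 4.835) = 5.312 m/s².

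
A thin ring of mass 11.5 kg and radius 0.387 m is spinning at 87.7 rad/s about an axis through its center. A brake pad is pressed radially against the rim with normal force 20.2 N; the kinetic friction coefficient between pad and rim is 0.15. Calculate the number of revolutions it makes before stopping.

≈ 899 revolutions

I = MR² = (11.5)(0.387)² = 1.722 kg·m².
Friction force f = μN = (0.15)(20.2) = 3.030 N at the rim; torque magnitude τ = fR = 1.173 N·m, opposing ω.
|α| = τ/I = 1.173/1.722 = 0.6808 rad/s² (deceleration).
ω² = ω₀² − 2|α|θ with ω = 0 ⇒ θ = ω₀²/(2|α|) = 5649 rad = 899.0 rev.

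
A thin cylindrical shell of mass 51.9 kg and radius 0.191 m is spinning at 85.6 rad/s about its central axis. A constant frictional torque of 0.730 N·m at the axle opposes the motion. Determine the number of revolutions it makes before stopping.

I = MR² = (51.9)(0.191)² = 1.893 kg·m².
The net torque has magnitude 0.730 N·m, opposing ω.
|α| = τ/I = 0.7300/1.893 = 0.3856 rad/s² (deceleration).
ω² = ω₀² − 2|α|θ with ω = 0 ⇒ θ = ω₀²/(2|α|) = 9502 rad = 1512 rev.

≈ 1510 revolutions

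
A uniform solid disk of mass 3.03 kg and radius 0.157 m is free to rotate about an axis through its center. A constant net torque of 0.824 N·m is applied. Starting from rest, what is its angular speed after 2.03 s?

ω ≈ 44.8 rad/s

I = ½MR² = (1/2)(3.03)(0.157)² = 0.03734 kg·m².
α = τ/I = 0.824/0.03734 = 22.07 rad/s².
ω = ω₀ + αt = 0 + (22.07)(2.03) = 44.79 rad/s.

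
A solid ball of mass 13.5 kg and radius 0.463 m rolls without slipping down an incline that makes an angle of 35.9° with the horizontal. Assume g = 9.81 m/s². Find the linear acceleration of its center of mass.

Translation along the incline: Mg sinθ − f = Ma.
Rotation about the center: fR = Iα with I = (2/5)MR². No-slip gives a = αR, so f = (I/R²)a = (2/5)M a.
Substituting: Mg sinθ = (1 + 0.4000)Ma, so a = g sinθ/(1 + 0.4000) = (9.81) sin 35.9° / 1.400 = 4.109 m/s².

a ≈ 4.11 m/s²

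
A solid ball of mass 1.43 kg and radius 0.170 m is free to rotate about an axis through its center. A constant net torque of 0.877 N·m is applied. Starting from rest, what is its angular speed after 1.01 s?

I = (2/5)MR² = (2/5)(1.43)(0.170)² = 0.01653 kg·m².
α = τ/I = 0.877/0.01653 = 53.05 rad/s².
ω = ω₀ + αt = 0 + (53.05)(1.01) = 53.58 rad/s.

ω ≈ 53.6 rad/s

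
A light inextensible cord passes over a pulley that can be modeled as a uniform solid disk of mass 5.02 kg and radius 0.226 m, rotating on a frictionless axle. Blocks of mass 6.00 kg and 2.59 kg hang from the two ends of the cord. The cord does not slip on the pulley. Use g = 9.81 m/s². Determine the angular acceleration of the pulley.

I = ½MR² = (1/2)(5.02)(0.226)² = 0.1282 kg·m².
Heavier block: m₁g − T₁ = m₁a. Lighter block: T₂ − m₂g = m₂a.
Pulley: (T₁ − T₂)R = Iα = I(a/R), so T₁ − T₂ = (I/R²)a = (1/2)M_p a = 2.510·a.
Adding the three: (m₁ − m₂)g = (m₁ + m₂ + 2.510)a, so a = (6.00 − 2.59)(9.81)/(6.00 + 2.59 + 2.510) = 3.014 m/s².
α = a/R = 3.014/0.226 = 13.33 rad/s².

α ≈ 13.3 rad/s²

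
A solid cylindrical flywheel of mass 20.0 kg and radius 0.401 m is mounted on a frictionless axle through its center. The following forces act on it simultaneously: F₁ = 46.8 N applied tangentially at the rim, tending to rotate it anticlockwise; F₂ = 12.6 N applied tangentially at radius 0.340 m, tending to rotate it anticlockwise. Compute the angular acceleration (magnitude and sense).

I = ½MR² = (1/2)(20.0)(0.401)² = 1.608 kg·m².
Taking anticlockwise as positive: τ₁ = +(46.8)(0.401) = +18.77 N·m; τ₂ = +(12.6)(0.340) = +4.284 N·m.
Net torque τ = 23.05 N·m.
α = τ/I = 23.05/1.608 = 14.33 rad/s².

α ≈ 14.3 rad/s², anticlockwise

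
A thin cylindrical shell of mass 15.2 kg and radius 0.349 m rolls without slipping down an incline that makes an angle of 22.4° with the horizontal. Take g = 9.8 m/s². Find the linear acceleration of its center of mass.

Translation along the incline: Mg sinθ − f = Ma.
Rotation about the center: fR = Iα with I = MR². No-slip gives a = αR, so f = (I/R²)a = M a.
Substituting: Mg sinθ = (1 + 1.000)Ma, so a = g sinθ/(1 + 1.000) = (9.8) sin 22.4° / 2.000 = 1.867 m/s².

a ≈ 1.87 m/s²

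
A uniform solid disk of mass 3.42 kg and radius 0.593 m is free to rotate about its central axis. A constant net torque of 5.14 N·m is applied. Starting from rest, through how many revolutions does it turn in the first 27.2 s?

≈ 503 revolutions

I = ½MR² = (1/2)(3.42)(0.593)² = 0.6013 kg·m².
α = τ/I = 5.14/0.6013 = 8.548 rad/s².
θ = ½αt² = ½(8.548)(27.2)² = 3162 rad.
Revolutions = θ/(2π) = 503.3.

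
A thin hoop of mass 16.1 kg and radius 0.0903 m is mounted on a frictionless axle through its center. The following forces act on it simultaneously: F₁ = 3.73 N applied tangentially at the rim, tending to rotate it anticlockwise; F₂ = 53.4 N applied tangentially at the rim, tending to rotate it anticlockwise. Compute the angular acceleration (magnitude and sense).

α ≈ 39.3 rad/s², anticlockwise

I = MR² = (16.1)(0.0903)² = 0.1313 kg·m².
Taking anticlockwise as positive: τ₁ = +(3.73)(0.0903) = +0.3368 N·m; τ₂ = +(53.4)(0.0903) = +4.822 N·m.
Net torque τ = 5.159 N·m.
α = τ/I = 5.159/0.1313 = 39.30 rad/s².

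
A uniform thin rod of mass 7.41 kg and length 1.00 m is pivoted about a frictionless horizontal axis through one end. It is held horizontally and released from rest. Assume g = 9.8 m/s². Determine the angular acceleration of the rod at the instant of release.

α ≈ 14.7 rad/s²

About the pivot, I = (1/3)ML² = (1/3)(7.41)(1.00)² = 2.470 kg·m².
The weight acts at the center, a distance L/2 = 0.5000 m from the pivot; τ = Mg(L/2) = 36.31 N·m.
α = τ/I = 36.31/2.470 = 14.70 rad/s².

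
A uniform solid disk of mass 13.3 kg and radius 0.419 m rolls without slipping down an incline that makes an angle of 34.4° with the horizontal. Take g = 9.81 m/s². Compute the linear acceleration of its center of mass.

a ≈ 3.69 m/s²

Translation along the incline: Mg sinθ − f = Ma.
Rotation about the center: fR = Iα with I = ½MR². No-slip gives a = αR, so f = (I/R²)a = (1/2)M a.
Substituting: Mg sinθ = (1 + 0.5000)Ma, so a = g sinθ/(1 + 0.5000) = (9.81) sin 34.4° / 1.500 = 3.695 m/s².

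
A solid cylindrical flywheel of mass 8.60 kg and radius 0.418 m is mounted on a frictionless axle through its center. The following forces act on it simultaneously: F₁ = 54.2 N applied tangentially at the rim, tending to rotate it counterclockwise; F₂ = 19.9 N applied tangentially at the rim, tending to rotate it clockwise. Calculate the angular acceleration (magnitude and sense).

α ≈ 19.1 rad/s², counterclockwise

I = ½MR² = (1/2)(8.60)(0.418)² = 0.7513 kg·m².
Taking counterclockwise as positive: τ₁ = +(54.2)(0.418) = +22.66 N·m; τ₂ = −(19.9)(0.418) = −8.318 N·m.
Net torque τ = 14.34 N·m.
α = τ/I = 14.34/0.7513 = 19.08 rad/s².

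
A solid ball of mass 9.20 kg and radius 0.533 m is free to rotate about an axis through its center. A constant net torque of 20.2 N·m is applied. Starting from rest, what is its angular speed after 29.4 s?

ω ≈ 568 rad/s

I = (2/5)MR² = (2/5)(9.20)(0.533)² = 1.045 kg·m².
α = τ/I = 20.2/1.045 = 19.32 rad/s².
ω = ω₀ + αt = 0 + (19.32)(29.4) = 568.1 rad/s.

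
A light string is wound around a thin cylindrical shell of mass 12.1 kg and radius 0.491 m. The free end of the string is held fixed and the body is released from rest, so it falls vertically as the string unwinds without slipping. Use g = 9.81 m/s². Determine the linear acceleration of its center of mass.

a ≈ 4.91 m/s²

Translation: Mg − T = Ma. Rotation about the center: TR = Iα with I = MR².
With a = αR: T = (I/R²)a = M a, so Mg = (1 + 1.000)Ma.
a = g/(1 + 1.000) = 9.81/2.000 = 4.905 m/s².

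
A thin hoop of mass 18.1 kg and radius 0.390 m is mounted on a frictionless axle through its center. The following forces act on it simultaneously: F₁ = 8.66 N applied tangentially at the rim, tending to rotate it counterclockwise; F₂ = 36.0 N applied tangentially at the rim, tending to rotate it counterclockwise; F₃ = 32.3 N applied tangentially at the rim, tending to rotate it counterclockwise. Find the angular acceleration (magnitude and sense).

I = MR² = (18.1)(0.390)² = 2.753 kg·m².
Taking counterclockwise as positive: τ₁ = +(8.66)(0.390) = +3.377 N·m; τ₂ = +(36.0)(0.390) = +14.04 N·m; τ₃ = +(32.3)(0.390) = +12.60 N·m.
Net torque τ = 30.01 N·m.
α = τ/I = 30.01/2.753 = 10.90 rad/s².

α ≈ 10.9 rad/s², counterclockwise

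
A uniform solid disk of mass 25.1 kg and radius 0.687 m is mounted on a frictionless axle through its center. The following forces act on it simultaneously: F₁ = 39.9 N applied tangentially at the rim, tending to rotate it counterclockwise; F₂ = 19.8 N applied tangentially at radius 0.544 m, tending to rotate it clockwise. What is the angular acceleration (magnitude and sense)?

I = ½MR² = (1/2)(25.1)(0.687)² = 5.923 kg·m².
Taking counterclockwise as positive: τ₁ = +(39.9)(0.687) = +27.41 N·m; τ₂ = −(19.8)(0.544) = −10.77 N·m.
Net torque τ = 16.64 N·m.
α = τ/I = 16.64/5.923 = 2.809 rad/s².

α ≈ 2.81 rad/s², counterclockwise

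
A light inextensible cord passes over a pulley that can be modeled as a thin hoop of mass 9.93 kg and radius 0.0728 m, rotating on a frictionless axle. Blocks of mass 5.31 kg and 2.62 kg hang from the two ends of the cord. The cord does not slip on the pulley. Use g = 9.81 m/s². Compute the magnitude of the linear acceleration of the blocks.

I = MR² = (9.93)(0.0728)² = 0.05263 kg·m².
Heavier block: m₁g − T₁ = m₁a. Lighter block: T₂ − m₂g = m₂a.
Pulley: (T₁ − T₂)R = Iα = I(a/R), so T₁ − T₂ = (I/R²)a = 1·M_p a = 9.930·a.
Adding the three: (m₁ − m₂)g = (m₁ + m₂ + 9.930)a, so a = (5.31 − 2.62)(9.81)/(5.31 + 2.62 + 9.930) = 1.478 m/s².

a ≈ 1.48 m/s²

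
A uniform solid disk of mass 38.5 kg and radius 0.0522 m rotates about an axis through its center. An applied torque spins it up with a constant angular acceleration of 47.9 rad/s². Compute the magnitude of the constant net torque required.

τ ≈ 2.51 N·m

I = ½MR² = (1/2)(38.5)(0.0522)² = 0.05245 kg·m².
τ = Iα = (0.05245)(47.90) = 2.513 N·m.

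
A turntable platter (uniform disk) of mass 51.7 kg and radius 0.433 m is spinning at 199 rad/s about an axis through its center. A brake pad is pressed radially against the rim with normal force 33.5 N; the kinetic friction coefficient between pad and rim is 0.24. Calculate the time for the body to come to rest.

t ≈ 277 s

I = ½MR² = (1/2)(51.7)(0.433)² = 4.847 kg·m².
Friction force f = μN = (0.24)(33.5) = 8.040 N at the rim; torque magnitude τ = fR = 3.481 N·m, opposing ω.
|α| = τ/I = 3.481/4.847 = 0.7183 rad/s² (deceleration).
0 = ω₀ − |α|t ⇒ t = ω₀/|α| = 199/0.7183 = 277.0 s.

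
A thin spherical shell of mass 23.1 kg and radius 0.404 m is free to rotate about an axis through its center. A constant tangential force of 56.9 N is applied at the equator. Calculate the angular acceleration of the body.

I = (2/3)MR² = (2/3)(23.1)(0.404)² = 2.514 kg·m².
τ = F R = (56.9)(0.404) = 22.99 N·m.
Newton's second law for rotation, τ = Iα, gives α = τ/I = 22.99/2.514 = 9.146 rad/s².

α ≈ 9.15 rad/s²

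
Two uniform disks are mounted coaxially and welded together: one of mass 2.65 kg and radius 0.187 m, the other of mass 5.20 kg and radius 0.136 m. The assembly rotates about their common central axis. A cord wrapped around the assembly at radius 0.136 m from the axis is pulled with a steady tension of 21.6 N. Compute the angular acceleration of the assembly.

α ≈ 31.1 rad/s²

I = ½M₁R₁² + ½M₂R₂² = ½(2.65)(0.187)² + ½(5.20)(0.136)² = 0.09442 kg·m².
τ = F r = (21.6)(0.136) = 2.938 N·m.
α = τ/I = 2.938/0.09442 = 31.11 rad/s².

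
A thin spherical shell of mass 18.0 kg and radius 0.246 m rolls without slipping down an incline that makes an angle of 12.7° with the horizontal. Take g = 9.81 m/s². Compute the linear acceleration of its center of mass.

a ≈ 1.29 m/s²

Translation along the incline: Mg sinθ − f = Ma.
Rotation about the center: fR = Iα with I = (2/3)MR². No-slip gives a = αR, so f = (I/R²)a = (2/3)M a.
Substituting: Mg sinθ = (1 + 0.6667)Ma, so a = g sinθ/(1 + 0.6667) = (9.81) sin 12.7° / 1.667 = 1.294 m/s².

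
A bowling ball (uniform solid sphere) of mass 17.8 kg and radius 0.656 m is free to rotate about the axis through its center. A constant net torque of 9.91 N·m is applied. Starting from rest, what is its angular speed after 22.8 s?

I = (2/5)MR² = (2/5)(17.8)(0.656)² = 3.064 kg·m².
α = τ/I = 9.91/3.064 = 3.234 rad/s².
ω = ω₀ + αt = 0 + (3.234)(22.8) = 73.74 rad/s.

ω ≈ 73.7 rad/s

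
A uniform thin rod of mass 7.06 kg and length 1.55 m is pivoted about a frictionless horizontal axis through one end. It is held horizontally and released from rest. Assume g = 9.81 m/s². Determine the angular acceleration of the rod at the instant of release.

α ≈ 9.49 rad/s²

About the pivot, I = (1/3)ML² = (1/3)(7.06)(1.55)² = 5.654 kg·m².
The weight acts at the center, a distance L/2 = 0.7750 m from the pivot; τ = Mg(L/2) = 53.68 N·m.
α = τ/I = 53.68/5.654 = 9.494 rad/s².
(Equivalently α = (3g/(2L)) = 9.494 rad/s².)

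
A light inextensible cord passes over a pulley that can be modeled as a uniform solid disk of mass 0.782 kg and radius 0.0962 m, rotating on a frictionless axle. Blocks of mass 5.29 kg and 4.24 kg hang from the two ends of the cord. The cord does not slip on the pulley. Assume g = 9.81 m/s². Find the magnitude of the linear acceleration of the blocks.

I = ½MR² = (1/2)(0.782)(0.0962)² = 0.003618 kg·m².
Heavier block: m₁g − T₁ = m₁a. Lighter block: T₂ − m₂g = m₂a.
Pulley: (T₁ − T₂)R = Iα = I(a/R), so T₁ − T₂ = (I/R²)a = (1/2)M_p a = 0.3910·a.
Adding the three: (m₁ − m₂)g = (m₁ + m₂ + 0.3910)a, so a = (5.29 − 4.24)(9.81)/(5.29 + 4.24 + 0.3910) = 1.038 m/s².

a ≈ 1.04 m/s²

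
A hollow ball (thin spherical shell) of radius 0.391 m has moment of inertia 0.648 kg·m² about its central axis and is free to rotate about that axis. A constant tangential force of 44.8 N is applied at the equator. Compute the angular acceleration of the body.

τ = F R = (44.8)(0.391) = 17.52 N·m.
From τ = Iα: α = 17.52/0.6480 = 27.03 rad/s².

α ≈ 27.0 rad/s²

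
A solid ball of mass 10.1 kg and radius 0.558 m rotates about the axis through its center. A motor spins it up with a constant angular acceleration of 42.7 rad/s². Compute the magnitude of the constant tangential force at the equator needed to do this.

I = (2/5)MR² = (2/5)(10.1)(0.558)² = 1.258 kg·m².
The required torque is τ = Iα = (1.258)(42.70) = 53.71 N·m.
A tangential force at the equator gives τ = FR, so F = τ/R = 53.71/0.558 = 96.26 N.

F ≈ 96.3 N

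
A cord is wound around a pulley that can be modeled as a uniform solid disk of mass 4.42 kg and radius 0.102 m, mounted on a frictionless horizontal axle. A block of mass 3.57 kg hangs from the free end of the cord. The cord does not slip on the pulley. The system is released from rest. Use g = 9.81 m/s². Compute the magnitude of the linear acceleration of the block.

a ≈ 6.06 m/s²

I = ½MR² = (1/2)(4.42)(0.102)² = 0.02299 kg·m².
Block: mg − T = ma. Pulley: TR = Iα. No-slip: a = αR, so T = (I/R²)a = 2.210·a.
Then mg = (m + 2.210)a, so a = (3.57)(9.81)/(3.57 + 2.210) = 6.059 m/s².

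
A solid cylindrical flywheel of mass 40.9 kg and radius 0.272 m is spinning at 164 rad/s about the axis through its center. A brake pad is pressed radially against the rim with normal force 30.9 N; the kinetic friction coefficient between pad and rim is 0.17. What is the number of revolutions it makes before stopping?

I = ½MR² = (1/2)(40.9)(0.272)² = 1.513 kg·m².
Friction force f = μN = (0.17)(30.9) = 5.253 N at the rim; torque magnitude τ = fR = 1.429 N·m, opposing ω.
|α| = τ/I = 1.429/1.513 = 0.9444 rad/s² (deceleration).
ω² = ω₀² − 2|α|θ with ω = 0 ⇒ θ = ω₀²/(2|α|) = 14240 rad = 2266 rev.

≈ 2270 revolutions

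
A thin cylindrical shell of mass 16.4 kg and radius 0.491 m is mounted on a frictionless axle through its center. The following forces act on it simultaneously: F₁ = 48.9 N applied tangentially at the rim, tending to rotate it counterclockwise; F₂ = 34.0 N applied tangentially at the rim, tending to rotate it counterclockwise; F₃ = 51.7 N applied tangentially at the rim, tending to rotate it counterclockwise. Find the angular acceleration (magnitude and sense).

I = MR² = (16.4)(0.491)² = 3.954 kg·m².
Taking counterclockwise as positive: τ₁ = +(48.9)(0.491) = +24.01 N·m; τ₂ = +(34.0)(0.491) = +16.69 N·m; τ₃ = +(51.7)(0.491) = +25.38 N·m.
Net torque τ = 66.09 N·m.
α = τ/I = 66.09/3.954 = 16.72 rad/s².

α ≈ 16.7 rad/s², counterclockwise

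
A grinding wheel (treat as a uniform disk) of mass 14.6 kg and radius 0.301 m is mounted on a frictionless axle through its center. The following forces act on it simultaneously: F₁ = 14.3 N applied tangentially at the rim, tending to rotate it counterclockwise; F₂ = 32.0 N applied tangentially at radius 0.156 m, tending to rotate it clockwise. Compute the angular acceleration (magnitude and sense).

α ≈ 1.04 rad/s², clockwise

I = ½MR² = (1/2)(14.6)(0.301)² = 0.6614 kg·m².
Taking counterclockwise as positive: τ₁ = +(14.3)(0.301) = +4.304 N·m; τ₂ = −(32.0)(0.156) = −4.992 N·m.
Net torque τ = -0.6877 N·m.
α = τ/I = -0.6877/0.6614 = -1.040 rad/s².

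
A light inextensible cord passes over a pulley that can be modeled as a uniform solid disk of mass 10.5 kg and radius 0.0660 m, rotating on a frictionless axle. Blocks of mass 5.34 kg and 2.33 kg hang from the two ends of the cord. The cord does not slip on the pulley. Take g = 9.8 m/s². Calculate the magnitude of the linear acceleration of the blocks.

I = ½MR² = (1/2)(10.5)(0.0660)² = 0.02287 kg·m².
Heavier block: m₁g − T₁ = m₁a. Lighter block: T₂ − m₂g = m₂a.
Pulley: (T₁ − T₂)R = Iα = I(a/R), so T₁ − T₂ = (I/R²)a = (1/2)M_p a = 5.250·a.
Adding the three: (m₁ − m₂)g = (m₁ + m₂ + 5.250)a, so a = (5.34 − 2.33)(9.8)/(5.34 + 2.33 + 5.250) = 2.283 m/s².

a ≈ 2.28 m/s²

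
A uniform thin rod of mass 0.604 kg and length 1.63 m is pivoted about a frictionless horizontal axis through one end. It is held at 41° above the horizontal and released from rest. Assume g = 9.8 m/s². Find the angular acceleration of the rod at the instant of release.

α ≈ 6.81 rad/s²

About the pivot, I = (1/3)ML² = (1/3)(0.604)(1.63)² = 0.5349 kg·m².
The weight acts at the center, a distance L/2 = 0.8150 m from the pivot; τ = Mg(L/2) cos 41° = 3.641 N·m.
α = τ/I = 3.641/0.5349 = 6.806 rad/s².
(Equivalently α = (3g/(2L)) cos 41° = 6.806 rad/s².)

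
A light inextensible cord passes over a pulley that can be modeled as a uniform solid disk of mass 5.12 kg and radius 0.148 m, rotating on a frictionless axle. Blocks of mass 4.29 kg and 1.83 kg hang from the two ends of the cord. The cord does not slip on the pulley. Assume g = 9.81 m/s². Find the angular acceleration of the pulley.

I = ½MR² = (1/2)(5.12)(0.148)² = 0.05607 kg·m².
Heavier block: m₁g − T₁ = m₁a. Lighter block: T₂ − m₂g = m₂a.
Pulley: (T₁ − T₂)R = Iα = I(a/R), so T₁ − T₂ = (I/R²)a = (1/2)M_p a = 2.560·a.
Adding the three: (m₁ − m₂)g = (m₁ + m₂ + 2.560)a, so a = (4.29 − 1.83)(9.81)/(4.29 + 1.83 + 2.560) = 2.780 m/s².
α = a/R = 2.780/0.148 = 18.79 rad/s².

α ≈ 18.8 rad/s²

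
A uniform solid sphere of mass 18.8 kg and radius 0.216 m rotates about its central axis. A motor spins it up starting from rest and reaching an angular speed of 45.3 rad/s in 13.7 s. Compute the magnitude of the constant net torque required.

I = (2/5)MR² = (2/5)(18.8)(0.216)² = 0.3509 kg·m².
α = Δω/Δt = (45.3 − 0)/13.7 = 3.307 rad/s².
τ = Iα = (0.3509)(3.307) = 1.160 N·m.

τ ≈ 1.16 N·m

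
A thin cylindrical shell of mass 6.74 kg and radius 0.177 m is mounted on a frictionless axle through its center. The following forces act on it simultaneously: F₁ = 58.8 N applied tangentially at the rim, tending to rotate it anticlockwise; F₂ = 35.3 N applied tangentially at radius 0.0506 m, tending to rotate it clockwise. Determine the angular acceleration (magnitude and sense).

α ≈ 40.8 rad/s², anticlockwise

I = MR² = (6.74)(0.177)² = 0.2112 kg·m².
Taking anticlockwise as positive: τ₁ = +(58.8)(0.177) = +10.41 N·m; τ₂ = −(35.3)(0.0506) = −1.786 N·m.
Net torque τ = 8.621 N·m.
α = τ/I = 8.621/0.2112 = 40.83 rad/s².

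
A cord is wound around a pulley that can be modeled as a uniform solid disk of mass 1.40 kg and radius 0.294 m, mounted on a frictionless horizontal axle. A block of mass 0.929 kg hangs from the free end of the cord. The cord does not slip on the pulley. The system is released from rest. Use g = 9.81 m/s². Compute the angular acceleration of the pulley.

α ≈ 19.0 rad/s²

I = ½MR² = (1/2)(1.40)(0.294)² = 0.06051 kg·m².
Block: mg − T = ma. Pulley: TR = Iα. No-slip: a = αR, so T = (I/R²)a = 0.7000·a.
Then mg = (m + 0.7000)a, so a = (0.929)(9.81)/(0.929 + 0.7000) = 5.595 m/s².
α = a/R = 5.595/0.294 = 19.03 rad/s².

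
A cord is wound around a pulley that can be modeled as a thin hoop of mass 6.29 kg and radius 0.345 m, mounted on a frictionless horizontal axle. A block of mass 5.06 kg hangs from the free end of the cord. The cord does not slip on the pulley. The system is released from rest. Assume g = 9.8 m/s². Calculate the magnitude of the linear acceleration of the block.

I = MR² = (6.29)(0.345)² = 0.7487 kg·m².
Block: mg − T = ma. Pulley: TR = Iα. No-slip: a = αR, so T = (I/R²)a = 6.290·a.
Then mg = (m + 6.290)a, so a = (5.06)(9.8)/(5.06 + 6.290) = 4.369 m/s².

a ≈ 4.37 m/s²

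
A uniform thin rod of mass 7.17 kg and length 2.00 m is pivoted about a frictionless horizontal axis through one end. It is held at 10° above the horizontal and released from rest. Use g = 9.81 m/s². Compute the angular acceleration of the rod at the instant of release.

α ≈ 7.25 rad/s²

About the pivot, I = (1/3)ML² = (1/3)(7.17)(2.00)² = 9.560 kg·m².
The weight acts at the center, a distance L/2 = 1.000 m from the pivot; τ = Mg(L/2) cos 10° = 69.27 N·m.
α = τ/I = 69.27/9.560 = 7.246 rad/s².
(Equivalently α = (3g/(2L)) cos 10° = 7.246 rad/s².)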